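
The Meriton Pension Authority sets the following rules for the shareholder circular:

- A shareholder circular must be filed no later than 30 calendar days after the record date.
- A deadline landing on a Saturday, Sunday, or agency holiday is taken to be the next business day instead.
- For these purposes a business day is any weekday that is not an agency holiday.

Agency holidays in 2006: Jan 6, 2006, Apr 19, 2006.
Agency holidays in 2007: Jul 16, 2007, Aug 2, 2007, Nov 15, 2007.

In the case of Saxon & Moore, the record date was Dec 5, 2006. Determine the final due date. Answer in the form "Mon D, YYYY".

Adding 30 calendar days to Dec 5, 2006 gives Jan 4, 2007.
Jan 4, 2007 is a Thursday and not a listed holiday, so it stands.
Final deadline: Jan 4, 2007.

Jan 4, 2007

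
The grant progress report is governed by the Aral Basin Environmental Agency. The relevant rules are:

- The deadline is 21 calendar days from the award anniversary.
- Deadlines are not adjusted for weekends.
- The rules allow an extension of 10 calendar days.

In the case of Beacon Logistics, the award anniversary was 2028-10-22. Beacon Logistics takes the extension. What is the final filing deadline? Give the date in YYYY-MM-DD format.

Trigger date 2028-10-22 + 21 calendar days = 2028-11-12.
No adjustment is made for weekends or holidays, so 2028-11-12 stands.
Add the 10 calendar-day extension to 2028-11-12: 2028-11-22.
2028-11-22 falls on a Wednesday. The rules make no weekend/holiday allowance, so it remains 2028-11-22.
The final due date is 2028-11-22.

2028-11-22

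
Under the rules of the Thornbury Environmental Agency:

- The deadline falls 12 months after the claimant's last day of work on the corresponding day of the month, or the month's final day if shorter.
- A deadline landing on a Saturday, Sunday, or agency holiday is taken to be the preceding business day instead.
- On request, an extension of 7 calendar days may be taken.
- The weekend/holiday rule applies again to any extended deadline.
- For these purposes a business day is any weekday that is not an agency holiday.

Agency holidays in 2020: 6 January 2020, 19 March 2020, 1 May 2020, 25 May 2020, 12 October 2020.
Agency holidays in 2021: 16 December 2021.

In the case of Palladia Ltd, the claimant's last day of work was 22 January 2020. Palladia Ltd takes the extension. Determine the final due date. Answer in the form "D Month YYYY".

Moving 12 months forward from 22 January 2020 on the corresponding day gives 22 January 2021.
22 January 2021 is a Friday and not a listed holiday, so it stands.
Applying the 7-calendar-day extension: 22 January 2021 + 7 days = 29 January 2021.
29 January 2021 is a Friday and not a listed holiday, so it stands.
So the filing is due 29 January 2021.

29 January 2021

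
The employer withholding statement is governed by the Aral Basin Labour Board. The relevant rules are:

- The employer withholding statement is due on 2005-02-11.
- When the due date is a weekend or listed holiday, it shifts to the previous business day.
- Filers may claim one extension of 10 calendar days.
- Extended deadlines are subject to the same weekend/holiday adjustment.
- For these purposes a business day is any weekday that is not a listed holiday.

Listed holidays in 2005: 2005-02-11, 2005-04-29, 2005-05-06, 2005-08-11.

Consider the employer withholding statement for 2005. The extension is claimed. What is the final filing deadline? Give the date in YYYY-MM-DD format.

Start from the fixed due date, 2005-02-11.
2005-02-11 is a listed holiday; the preceding business day is 2005-02-10 (Thursday).
With the 10-day extension, 2005-02-10 becomes 2005-02-20.
Because 2005-02-20 is a Sunday, the deadline becomes 2005-02-18 (Friday).
Deadline: 2005-02-18.

2005-02-18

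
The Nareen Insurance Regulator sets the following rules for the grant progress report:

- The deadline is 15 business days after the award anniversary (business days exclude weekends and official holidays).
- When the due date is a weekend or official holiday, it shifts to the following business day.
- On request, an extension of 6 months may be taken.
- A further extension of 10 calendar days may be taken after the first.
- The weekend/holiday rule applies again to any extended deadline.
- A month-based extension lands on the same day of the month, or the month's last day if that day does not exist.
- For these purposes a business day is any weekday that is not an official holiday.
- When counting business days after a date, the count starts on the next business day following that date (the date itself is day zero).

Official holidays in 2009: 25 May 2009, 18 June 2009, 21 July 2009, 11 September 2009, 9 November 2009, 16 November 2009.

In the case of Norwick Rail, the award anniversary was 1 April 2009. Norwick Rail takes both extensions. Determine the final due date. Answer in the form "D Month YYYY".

2 November 2009

15 business days after 1 April 2009, excluding weekends and holidays, is 22 April 2009.
22 April 2009 is a Wednesday and not a listed holiday, so it stands.
The 6 months extension carries 22 April 2009 to 22 October 2009.
Since 22 October 2009 is a Thursday and not a holiday, the date is unchanged.
The 10-calendar-day extension moves the deadline from 22 October 2009 to 1 November 2009.
1 November 2009 is a Sunday, so it moves to the next business day, 2 November 2009 (Monday).
So the filing is due 2 November 2009.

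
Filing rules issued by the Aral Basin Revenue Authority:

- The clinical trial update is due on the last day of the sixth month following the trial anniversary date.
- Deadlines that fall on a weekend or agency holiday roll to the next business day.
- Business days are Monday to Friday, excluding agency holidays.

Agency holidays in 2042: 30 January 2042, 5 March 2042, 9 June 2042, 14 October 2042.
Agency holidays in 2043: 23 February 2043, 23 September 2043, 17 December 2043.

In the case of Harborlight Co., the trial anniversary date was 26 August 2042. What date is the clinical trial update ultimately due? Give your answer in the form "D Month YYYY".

2 March 2043

6 months after 26 August 2042 falls in February 2043; the last day of that month is 28 February 2043.
28 February 2043 is a Saturday; the next business day is 2 March 2043 (Monday).
So the filing is due 2 March 2043.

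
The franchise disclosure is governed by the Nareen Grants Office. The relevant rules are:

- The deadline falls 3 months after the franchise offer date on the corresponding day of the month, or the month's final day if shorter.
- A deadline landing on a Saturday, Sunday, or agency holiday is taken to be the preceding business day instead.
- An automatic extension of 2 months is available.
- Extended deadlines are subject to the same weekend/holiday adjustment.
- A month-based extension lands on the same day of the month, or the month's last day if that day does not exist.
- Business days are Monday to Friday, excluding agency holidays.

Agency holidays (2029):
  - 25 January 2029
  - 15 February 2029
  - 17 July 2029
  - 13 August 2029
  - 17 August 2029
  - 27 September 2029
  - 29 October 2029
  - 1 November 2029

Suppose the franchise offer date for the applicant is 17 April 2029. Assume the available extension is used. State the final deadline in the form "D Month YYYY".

14 September 2029

Moving 3 months forward from 17 April 2029 on the corresponding day gives 17 July 2029.
17 July 2029 falls on a listed holiday. Rolling to the preceding business day gives 16 July 2029, a Monday.
Applying the 2 months extension: 2 months after 16 July 2029 is 16 September 2029.
16 September 2029 is a Sunday; the preceding business day is 14 September 2029 (Friday).
The final due date is 14 September 2029.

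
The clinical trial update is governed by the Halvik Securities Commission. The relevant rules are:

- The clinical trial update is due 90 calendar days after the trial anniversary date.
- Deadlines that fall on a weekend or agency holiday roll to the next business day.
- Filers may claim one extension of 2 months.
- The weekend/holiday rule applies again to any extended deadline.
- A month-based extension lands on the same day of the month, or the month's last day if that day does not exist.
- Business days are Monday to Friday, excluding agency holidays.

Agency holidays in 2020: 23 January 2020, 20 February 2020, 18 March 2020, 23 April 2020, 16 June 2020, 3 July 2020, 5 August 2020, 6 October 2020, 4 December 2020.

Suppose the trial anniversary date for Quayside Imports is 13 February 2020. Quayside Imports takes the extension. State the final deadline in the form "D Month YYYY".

13 July 2020

Adding 90 calendar days to 13 February 2020 gives 13 May 2020.
13 May 2020 falls on a Wednesday, which is a business day, so no adjustment is needed.
The 2 months extension carries 13 May 2020 to 13 July 2020.
13 July 2020 (Monday) is already a business day.
The final due date is 13 July 2020.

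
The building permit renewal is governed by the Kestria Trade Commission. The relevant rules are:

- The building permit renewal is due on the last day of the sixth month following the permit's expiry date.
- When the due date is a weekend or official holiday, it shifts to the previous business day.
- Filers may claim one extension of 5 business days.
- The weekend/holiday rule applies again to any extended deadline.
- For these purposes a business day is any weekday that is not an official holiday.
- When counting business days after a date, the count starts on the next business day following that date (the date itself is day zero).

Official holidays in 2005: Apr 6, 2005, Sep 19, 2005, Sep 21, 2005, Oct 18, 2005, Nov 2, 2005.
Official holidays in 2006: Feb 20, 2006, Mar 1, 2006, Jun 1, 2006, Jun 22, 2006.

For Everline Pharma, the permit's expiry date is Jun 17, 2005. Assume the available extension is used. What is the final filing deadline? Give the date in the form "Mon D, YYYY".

6 months after Jun 17, 2005 falls in December 2005; the last day of that month is Dec 31, 2005.
Because Dec 31, 2005 is a Saturday, the deadline becomes Dec 30, 2005 (Friday).
Applying the 5-business-day extension: 5 business days after Dec 30, 2005 is Jan 6, 2006.
Jan 6, 2006 is a Friday and not a listed holiday, so it stands.
Deadline: Jan 6, 2006.

Jan 6, 2006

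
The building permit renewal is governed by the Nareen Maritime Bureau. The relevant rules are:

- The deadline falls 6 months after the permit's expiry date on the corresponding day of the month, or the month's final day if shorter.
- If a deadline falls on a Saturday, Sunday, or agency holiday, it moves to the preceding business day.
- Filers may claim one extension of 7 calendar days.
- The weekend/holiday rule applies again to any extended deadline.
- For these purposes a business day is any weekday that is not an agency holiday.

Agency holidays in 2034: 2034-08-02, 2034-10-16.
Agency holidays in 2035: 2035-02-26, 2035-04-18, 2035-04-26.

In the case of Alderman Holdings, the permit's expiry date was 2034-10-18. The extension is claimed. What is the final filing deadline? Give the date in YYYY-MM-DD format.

6 months from 2034-10-18 is 2035-04-18.
2035-04-18 falls on a listed holiday. Rolling to the preceding business day gives 2035-04-17, a Tuesday.
Add the 7 calendar-day extension to 2035-04-17: 2035-04-24.
2035-04-24 is a Tuesday and not a listed holiday, so it stands.
Final deadline: 2035-04-24.

2035-04-24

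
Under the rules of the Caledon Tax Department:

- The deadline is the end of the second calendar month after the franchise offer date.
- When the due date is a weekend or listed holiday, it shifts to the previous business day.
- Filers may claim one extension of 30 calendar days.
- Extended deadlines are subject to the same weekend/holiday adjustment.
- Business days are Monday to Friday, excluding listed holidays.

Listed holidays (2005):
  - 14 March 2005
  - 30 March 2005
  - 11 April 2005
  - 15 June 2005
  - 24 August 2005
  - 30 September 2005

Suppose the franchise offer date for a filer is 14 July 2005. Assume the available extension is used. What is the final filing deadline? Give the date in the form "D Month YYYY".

28 October 2005

The second month after 14 July 2005 is September 2005, whose last day is 30 September 2005.
30 September 2005 is a listed holiday; the preceding business day is 29 September 2005 (Thursday).
The 30-calendar-day extension moves the deadline from 29 September 2005 to 29 October 2005.
29 October 2005 falls on a Saturday. Rolling to the preceding business day gives 28 October 2005, a Friday.
Deadline: 28 October 2005.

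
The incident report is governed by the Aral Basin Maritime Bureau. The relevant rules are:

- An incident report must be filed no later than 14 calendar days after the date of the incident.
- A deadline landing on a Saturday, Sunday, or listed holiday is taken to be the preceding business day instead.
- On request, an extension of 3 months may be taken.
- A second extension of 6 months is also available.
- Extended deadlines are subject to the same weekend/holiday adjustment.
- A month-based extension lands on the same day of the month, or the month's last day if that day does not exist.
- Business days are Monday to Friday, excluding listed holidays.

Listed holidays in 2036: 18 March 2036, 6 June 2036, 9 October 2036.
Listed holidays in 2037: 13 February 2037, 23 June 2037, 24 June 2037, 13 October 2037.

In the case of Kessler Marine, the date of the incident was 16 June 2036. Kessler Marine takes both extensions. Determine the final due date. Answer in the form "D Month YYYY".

30 March 2037

Trigger date 16 June 2036 + 14 calendar days = 30 June 2036.
Since 30 June 2036 is a Monday and not a holiday, the date is unchanged.
Applying the 3 months extension: 3 months after 30 June 2036 is 30 September 2036.
30 September 2036 is a Tuesday and not a listed holiday, so it stands.
Add 6 months to 30 September 2036: 30 March 2037.
30 March 2037 falls on a Monday, which is a business day, so no adjustment is needed.
Deadline: 30 March 2037.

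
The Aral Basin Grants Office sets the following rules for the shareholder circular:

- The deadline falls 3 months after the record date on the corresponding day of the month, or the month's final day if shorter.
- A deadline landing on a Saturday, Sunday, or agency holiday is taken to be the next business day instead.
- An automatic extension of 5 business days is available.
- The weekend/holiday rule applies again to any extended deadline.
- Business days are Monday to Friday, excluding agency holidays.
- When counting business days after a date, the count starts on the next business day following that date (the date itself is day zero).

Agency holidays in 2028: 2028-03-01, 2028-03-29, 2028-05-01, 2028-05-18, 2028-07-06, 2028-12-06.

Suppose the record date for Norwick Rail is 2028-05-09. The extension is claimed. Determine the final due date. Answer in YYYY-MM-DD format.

2028-08-16

3 months from 2028-05-09 is 2028-08-09.
2028-08-09 falls on a Wednesday, which is a business day, so no adjustment is needed.
The 5-business-day extension runs from 2028-08-09 to 2028-08-16.
Since 2028-08-16 is a Wednesday and not a holiday, the date is unchanged.
So the filing is due 2028-08-16.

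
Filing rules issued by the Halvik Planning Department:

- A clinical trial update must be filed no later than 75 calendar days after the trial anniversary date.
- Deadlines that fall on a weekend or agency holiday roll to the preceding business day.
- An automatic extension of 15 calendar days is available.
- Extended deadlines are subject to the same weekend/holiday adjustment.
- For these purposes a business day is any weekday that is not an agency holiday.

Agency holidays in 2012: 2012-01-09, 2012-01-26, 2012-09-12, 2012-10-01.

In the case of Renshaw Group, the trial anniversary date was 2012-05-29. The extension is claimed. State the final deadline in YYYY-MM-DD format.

2012-08-24

Adding 75 calendar days to 2012-05-29 gives 2012-08-12.
Because 2012-08-12 is a Sunday, the deadline becomes 2012-08-10 (Friday).
Applying the 15-calendar-day extension: 2012-08-10 + 15 days = 2012-08-25.
Because 2012-08-25 is a Saturday, the deadline becomes 2012-08-24 (Friday).
Final deadline: 2012-08-24.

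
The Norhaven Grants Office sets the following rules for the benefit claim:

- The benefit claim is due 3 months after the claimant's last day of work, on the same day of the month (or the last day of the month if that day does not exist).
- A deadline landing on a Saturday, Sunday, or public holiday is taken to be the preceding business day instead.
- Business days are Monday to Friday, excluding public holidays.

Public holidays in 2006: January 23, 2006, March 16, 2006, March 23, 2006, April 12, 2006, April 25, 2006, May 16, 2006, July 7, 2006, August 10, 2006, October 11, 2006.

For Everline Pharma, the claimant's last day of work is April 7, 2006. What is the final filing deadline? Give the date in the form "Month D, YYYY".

3 months from April 7, 2006 is July 7, 2006.
Because July 7, 2006 is a listed holiday, the deadline becomes July 6, 2006 (Thursday).
The final due date is July 6, 2006.

July 6, 2006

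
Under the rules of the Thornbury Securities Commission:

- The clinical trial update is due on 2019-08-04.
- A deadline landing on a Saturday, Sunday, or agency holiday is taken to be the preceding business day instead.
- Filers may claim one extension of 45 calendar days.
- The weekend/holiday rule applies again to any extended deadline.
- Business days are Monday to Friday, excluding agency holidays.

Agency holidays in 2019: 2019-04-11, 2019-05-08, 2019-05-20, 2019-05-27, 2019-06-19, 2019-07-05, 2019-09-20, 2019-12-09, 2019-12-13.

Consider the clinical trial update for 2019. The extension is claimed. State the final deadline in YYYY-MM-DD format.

The stated deadline is 2019-08-04.
Because 2019-08-04 is a Sunday, the deadline becomes 2019-08-02 (Friday).
With the 45-day extension, 2019-08-02 becomes 2019-09-16.
2019-09-16 is a Monday and not a listed holiday, so it stands.
The final due date is 2019-09-16.

2019-09-16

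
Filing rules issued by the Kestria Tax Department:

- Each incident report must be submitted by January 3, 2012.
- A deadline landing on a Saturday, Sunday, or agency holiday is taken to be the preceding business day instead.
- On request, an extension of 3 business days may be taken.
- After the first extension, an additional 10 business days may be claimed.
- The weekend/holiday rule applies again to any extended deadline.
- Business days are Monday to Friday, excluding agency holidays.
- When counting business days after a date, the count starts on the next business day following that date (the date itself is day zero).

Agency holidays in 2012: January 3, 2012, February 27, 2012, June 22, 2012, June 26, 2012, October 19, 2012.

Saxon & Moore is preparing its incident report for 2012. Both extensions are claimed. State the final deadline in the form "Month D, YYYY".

January 20, 2012

The stated deadline is January 3, 2012.
January 3, 2012 falls on a listed holiday. Rolling to the preceding business day gives January 2, 2012, a Monday.
Applying the 3-business-day extension: 3 business days after January 2, 2012 is January 6, 2012.
Since January 6, 2012 is a Friday and not a holiday, the date is unchanged.
Counting 10 further business days from January 6, 2012 reaches January 20, 2012.
Since January 20, 2012 is a Friday and not a holiday, the date is unchanged.
So the filing is due January 20, 2012.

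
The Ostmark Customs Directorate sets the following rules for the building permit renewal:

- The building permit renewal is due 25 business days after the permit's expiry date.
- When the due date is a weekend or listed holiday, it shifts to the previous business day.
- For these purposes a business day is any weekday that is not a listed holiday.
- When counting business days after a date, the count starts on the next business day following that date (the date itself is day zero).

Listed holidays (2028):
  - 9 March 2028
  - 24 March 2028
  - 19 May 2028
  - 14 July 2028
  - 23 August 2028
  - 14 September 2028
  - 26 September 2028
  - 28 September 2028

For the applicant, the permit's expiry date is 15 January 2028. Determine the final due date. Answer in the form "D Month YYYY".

25 business days after 15 January 2028, excluding weekends and holidays, is 18 February 2028.
18 February 2028 (Friday) is already a business day.
The final due date is 18 February 2028.

18 February 2028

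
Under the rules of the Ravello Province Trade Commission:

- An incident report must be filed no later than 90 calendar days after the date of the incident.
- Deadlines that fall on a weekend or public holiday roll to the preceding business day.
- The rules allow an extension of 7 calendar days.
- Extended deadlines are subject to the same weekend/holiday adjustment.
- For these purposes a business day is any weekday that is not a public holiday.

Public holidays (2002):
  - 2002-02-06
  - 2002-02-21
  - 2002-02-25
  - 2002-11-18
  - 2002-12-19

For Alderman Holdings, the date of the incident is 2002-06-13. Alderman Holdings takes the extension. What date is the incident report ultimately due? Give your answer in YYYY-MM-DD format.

2002-09-18

Adding 90 calendar days to 2002-06-13 gives 2002-09-11.
2002-09-11 falls on a Wednesday, which is a business day, so no adjustment is needed.
With the 7-day extension, 2002-09-11 becomes 2002-09-18.
Since 2002-09-18 is a Wednesday and not a holiday, the date is unchanged.
So the filing is due 2002-09-18.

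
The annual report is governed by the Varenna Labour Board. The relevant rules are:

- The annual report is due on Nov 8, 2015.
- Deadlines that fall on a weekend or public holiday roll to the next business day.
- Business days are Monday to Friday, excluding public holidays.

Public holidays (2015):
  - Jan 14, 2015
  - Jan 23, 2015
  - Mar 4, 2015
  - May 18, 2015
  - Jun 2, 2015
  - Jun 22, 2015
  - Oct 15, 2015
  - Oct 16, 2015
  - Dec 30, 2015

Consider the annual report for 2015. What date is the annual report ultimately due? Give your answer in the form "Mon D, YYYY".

Nov 9, 2015

The stated deadline is Nov 8, 2015.
Nov 8, 2015 is a Sunday, so it moves to the next business day, Nov 9, 2015 (Monday).
So the filing is due Nov 9, 2015.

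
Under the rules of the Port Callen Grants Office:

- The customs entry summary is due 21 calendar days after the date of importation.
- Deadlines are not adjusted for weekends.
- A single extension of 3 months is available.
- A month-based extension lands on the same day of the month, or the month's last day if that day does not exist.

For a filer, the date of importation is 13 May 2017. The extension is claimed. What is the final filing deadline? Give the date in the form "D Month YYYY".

Trigger date 13 May 2017 + 21 calendar days = 3 June 2017.
3 June 2017 falls on a Saturday. The rules make no weekend/holiday allowance, so it remains 3 June 2017.
Add 3 months to 3 June 2017: 3 September 2017.
3 September 2017 is a Sunday; no weekend or holiday adjustment applies.
So the filing is due 3 September 2017.

3 September 2017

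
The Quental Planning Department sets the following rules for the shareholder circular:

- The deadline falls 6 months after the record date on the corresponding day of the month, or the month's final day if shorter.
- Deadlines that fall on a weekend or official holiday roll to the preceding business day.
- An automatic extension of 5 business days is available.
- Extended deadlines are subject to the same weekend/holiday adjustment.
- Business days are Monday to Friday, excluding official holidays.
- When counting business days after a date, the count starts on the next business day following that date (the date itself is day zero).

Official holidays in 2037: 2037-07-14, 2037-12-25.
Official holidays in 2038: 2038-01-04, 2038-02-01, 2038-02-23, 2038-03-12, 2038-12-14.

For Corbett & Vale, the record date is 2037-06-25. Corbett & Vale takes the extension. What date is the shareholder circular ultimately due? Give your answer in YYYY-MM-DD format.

6 months after 2037-06-25, on the same day of the month, is 2037-12-25.
2037-12-25 is a listed holiday, so it moves to the preceding business day, 2037-12-24 (Thursday).
Counting 5 further business days from 2037-12-24 reaches 2038-01-01.
2038-01-01 is a Friday and not a listed holiday, so it stands.
The final due date is 2038-01-01.

2038-01-01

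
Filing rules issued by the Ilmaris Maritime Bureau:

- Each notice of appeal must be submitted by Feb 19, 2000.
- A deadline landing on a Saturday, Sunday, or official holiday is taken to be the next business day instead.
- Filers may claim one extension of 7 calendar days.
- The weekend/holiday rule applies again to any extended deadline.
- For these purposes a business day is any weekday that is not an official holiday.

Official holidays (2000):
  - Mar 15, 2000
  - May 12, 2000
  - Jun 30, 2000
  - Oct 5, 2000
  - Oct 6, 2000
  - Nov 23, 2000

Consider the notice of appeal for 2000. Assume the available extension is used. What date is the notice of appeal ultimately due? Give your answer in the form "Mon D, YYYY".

Feb 28, 2000

Start from the fixed due date, Feb 19, 2000.
Feb 19, 2000 falls on a Saturday. Rolling to the next business day gives Feb 21, 2000, a Monday.
With the 7-day extension, Feb 21, 2000 becomes Feb 28, 2000.
Since Feb 28, 2000 is a Monday and not a holiday, the date is unchanged.
Deadline: Feb 28, 2000.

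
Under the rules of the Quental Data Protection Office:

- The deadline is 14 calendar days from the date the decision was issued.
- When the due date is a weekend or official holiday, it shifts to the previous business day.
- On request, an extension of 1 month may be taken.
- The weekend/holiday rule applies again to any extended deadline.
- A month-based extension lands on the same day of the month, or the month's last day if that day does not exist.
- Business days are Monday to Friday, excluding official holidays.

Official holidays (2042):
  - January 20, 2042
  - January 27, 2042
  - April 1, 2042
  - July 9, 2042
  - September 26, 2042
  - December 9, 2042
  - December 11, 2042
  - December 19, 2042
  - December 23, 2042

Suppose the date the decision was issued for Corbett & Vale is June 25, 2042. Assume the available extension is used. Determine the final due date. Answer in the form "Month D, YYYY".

14 calendar days after June 25, 2042 is July 9, 2042.
July 9, 2042 falls on a listed holiday. Rolling to the preceding business day gives July 8, 2042, a Tuesday.
Add 1 month to July 8, 2042: August 8, 2042.
August 8, 2042 is a Friday and not a listed holiday, so it stands.
The final due date is August 8, 2042.

August 8, 2042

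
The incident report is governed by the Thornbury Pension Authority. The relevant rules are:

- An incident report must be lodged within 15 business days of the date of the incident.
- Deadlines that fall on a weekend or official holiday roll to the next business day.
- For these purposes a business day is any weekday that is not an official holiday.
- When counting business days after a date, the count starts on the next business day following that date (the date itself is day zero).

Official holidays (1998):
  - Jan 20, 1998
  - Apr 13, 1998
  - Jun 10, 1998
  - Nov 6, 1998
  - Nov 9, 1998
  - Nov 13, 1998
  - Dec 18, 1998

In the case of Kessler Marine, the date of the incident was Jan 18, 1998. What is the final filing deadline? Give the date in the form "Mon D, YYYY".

15 business days after Jan 18, 1998, excluding weekends and holidays, is Feb 9, 1998.
Feb 9, 1998 falls on a Monday, which is a business day, so no adjustment is needed.
So the filing is due Feb 9, 1998.

Feb 9, 1998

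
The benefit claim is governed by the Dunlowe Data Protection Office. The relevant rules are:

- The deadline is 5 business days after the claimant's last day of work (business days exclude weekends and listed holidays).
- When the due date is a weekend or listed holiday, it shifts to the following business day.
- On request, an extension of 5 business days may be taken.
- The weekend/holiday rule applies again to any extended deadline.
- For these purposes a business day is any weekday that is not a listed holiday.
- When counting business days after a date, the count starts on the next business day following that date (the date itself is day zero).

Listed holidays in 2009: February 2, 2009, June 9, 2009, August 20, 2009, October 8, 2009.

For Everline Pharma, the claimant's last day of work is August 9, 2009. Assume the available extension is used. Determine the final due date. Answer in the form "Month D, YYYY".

August 24, 2009

Starting the day after August 9, 2009 and counting 5 business days lands on August 14, 2009.
Since August 14, 2009 is a Friday and not a holiday, the date is unchanged.
Applying the 5-business-day extension: 5 business days after August 14, 2009 is August 24, 2009.
August 24, 2009 is a Monday and not a listed holiday, so it stands.
Final deadline: August 24, 2009.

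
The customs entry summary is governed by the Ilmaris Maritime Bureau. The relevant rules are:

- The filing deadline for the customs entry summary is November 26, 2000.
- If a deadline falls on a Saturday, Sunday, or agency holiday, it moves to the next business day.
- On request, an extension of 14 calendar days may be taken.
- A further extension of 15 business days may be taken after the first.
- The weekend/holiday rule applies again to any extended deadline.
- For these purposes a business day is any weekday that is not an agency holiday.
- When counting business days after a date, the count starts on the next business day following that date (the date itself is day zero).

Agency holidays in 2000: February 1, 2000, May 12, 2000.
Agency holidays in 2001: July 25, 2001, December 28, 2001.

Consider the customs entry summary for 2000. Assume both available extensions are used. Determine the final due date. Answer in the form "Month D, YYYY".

January 1, 2001

Start from the fixed due date, November 26, 2000.
November 26, 2000 is a Sunday; the next business day is November 27, 2000 (Monday).
Applying the 14-calendar-day extension: November 27, 2000 + 14 days = December 11, 2000.
Since December 11, 2000 is a Monday and not a holiday, the date is unchanged.
Applying the 15-business-day extension: 15 business days after December 11, 2000 is January 1, 2001.
January 1, 2001 is a Monday and not a listed holiday, so it stands.
Final deadline: January 1, 2001.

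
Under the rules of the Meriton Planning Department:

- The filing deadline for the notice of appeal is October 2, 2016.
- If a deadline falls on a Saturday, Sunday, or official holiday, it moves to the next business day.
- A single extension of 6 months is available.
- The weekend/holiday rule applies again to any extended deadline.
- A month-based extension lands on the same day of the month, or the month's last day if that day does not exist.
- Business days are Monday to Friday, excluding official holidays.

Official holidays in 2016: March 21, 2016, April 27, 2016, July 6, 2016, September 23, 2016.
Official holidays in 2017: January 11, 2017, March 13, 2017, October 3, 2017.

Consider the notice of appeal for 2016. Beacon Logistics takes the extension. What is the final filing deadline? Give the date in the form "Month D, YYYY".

Start from the fixed due date, October 2, 2016.
Because October 2, 2016 is a Sunday, the deadline becomes October 3, 2016 (Monday).
Applying the 6 months extension: 6 months after October 3, 2016 is April 3, 2017.
April 3, 2017 is a Monday and not a listed holiday, so it stands.
Deadline: April 3, 2017.

April 3, 2017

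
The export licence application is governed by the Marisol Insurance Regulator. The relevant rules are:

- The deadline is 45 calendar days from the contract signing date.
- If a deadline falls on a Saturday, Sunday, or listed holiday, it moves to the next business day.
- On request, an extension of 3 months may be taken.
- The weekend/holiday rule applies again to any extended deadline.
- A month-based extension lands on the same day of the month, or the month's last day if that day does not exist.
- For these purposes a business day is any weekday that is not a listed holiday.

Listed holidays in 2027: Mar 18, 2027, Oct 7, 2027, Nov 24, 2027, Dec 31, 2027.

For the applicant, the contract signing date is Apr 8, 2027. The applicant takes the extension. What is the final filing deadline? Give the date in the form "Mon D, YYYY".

45 calendar days after Apr 8, 2027 is May 23, 2027.
Because May 23, 2027 is a Sunday, the deadline becomes May 24, 2027 (Monday).
Applying the 3 months extension: 3 months after May 24, 2027 is Aug 24, 2027.
Aug 24, 2027 is a Tuesday and not a listed holiday, so it stands.
So the filing is due Aug 24, 2027.

Aug 24, 2027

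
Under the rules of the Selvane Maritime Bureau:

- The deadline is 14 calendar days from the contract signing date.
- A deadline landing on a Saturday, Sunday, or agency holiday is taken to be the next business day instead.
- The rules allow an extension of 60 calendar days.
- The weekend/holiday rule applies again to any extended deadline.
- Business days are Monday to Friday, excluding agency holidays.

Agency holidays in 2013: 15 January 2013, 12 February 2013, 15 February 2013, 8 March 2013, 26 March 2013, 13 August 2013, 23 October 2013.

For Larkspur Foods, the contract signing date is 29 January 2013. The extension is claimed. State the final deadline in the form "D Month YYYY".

15 April 2013

From 29 January 2013, 14 calendar days later is 12 February 2013.
12 February 2013 is a listed holiday, so it moves to the next business day, 13 February 2013 (Wednesday).
Applying the 60-calendar-day extension: 13 February 2013 + 60 days = 14 April 2013.
14 April 2013 falls on a Sunday. Rolling to the next business day gives 15 April 2013, a Monday.
So the filing is due 15 April 2013.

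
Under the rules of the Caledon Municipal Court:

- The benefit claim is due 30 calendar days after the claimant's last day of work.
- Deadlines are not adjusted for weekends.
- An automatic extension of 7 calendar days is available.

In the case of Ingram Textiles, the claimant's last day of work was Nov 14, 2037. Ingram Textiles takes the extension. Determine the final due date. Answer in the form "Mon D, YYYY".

30 calendar days after Nov 14, 2037 is Dec 14, 2037.
Dec 14, 2037 falls on a Monday. The rules make no weekend/holiday allowance, so it remains Dec 14, 2037.
Applying the 7-calendar-day extension: Dec 14, 2037 + 7 days = Dec 21, 2037.
No adjustment is made for weekends or holidays, so Dec 21, 2037 stands.
Final deadline: Dec 21, 2037.

Dec 21, 2037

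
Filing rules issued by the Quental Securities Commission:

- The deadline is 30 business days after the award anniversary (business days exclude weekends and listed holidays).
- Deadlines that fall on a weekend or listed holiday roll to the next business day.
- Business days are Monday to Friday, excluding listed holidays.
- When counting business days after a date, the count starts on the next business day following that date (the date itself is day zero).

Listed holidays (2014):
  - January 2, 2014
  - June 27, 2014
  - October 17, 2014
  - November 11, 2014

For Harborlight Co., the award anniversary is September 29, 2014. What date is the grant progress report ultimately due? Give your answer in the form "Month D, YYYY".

30 business days after September 29, 2014, excluding weekends and holidays, is November 12, 2014.
November 12, 2014 is a Wednesday and not a listed holiday, so it stands.
So the filing is due November 12, 2014.

November 12, 2014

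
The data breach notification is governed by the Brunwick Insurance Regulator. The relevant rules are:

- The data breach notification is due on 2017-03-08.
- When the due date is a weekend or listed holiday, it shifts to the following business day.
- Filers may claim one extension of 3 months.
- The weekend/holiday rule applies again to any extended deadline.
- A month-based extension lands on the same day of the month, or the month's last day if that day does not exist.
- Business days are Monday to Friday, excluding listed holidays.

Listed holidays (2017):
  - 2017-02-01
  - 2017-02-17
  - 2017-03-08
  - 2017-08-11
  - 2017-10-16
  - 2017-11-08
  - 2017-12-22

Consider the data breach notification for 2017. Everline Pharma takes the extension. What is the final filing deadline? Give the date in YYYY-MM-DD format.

Start from the fixed due date, 2017-03-08.
Because 2017-03-08 is a listed holiday, the deadline becomes 2017-03-09 (Thursday).
The 3 months extension carries 2017-03-09 to 2017-06-09.
2017-06-09 is a Friday and not a listed holiday, so it stands.
Deadline: 2017-06-09.

2017-06-09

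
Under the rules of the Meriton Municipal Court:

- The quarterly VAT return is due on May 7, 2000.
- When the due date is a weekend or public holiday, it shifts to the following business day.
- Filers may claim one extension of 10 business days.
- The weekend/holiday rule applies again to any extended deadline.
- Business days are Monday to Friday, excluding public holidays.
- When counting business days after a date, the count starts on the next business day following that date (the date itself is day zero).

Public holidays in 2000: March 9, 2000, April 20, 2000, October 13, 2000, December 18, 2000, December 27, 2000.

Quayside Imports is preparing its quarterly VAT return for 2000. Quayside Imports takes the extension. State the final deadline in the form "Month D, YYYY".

The statutory due date is May 7, 2000.
May 7, 2000 is a Sunday, so it moves to the next business day, May 8, 2000 (Monday).
Applying the 10-business-day extension: 10 business days after May 8, 2000 is May 22, 2000.
May 22, 2000 (Monday) is already a business day.
Deadline: May 22, 2000.

May 22, 2000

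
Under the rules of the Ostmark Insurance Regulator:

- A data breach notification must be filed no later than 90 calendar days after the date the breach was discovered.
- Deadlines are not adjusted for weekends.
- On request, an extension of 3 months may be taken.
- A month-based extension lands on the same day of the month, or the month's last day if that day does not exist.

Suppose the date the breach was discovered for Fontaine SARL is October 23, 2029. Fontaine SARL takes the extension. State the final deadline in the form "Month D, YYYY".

Trigger date October 23, 2029 + 90 calendar days = January 21, 2030.
January 21, 2030 falls on a Monday. The rules make no weekend/holiday allowance, so it remains January 21, 2030.
The 3 months extension carries January 21, 2030 to April 21, 2030.
No adjustment is made for weekends or holidays, so April 21, 2030 stands.
So the filing is due April 21, 2030.

April 21, 2030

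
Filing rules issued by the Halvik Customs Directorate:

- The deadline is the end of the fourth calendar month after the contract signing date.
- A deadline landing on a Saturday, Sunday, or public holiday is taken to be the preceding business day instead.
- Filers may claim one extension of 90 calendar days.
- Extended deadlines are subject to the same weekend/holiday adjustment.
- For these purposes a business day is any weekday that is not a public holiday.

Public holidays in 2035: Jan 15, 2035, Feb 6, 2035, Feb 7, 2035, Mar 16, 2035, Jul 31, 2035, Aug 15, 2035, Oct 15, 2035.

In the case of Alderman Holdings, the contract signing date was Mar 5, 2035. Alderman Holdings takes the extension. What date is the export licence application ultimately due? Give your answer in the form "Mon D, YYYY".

Oct 26, 2035

4 months after Mar 5, 2035 is July 2035; that month ends on Jul 31, 2035.
Because Jul 31, 2035 is a listed holiday, the deadline becomes Jul 30, 2035 (Monday).
Add the 90 calendar-day extension to Jul 30, 2035: Oct 28, 2035.
Because Oct 28, 2035 is a Sunday, the deadline becomes Oct 26, 2035 (Friday).
So the filing is due Oct 26, 2035.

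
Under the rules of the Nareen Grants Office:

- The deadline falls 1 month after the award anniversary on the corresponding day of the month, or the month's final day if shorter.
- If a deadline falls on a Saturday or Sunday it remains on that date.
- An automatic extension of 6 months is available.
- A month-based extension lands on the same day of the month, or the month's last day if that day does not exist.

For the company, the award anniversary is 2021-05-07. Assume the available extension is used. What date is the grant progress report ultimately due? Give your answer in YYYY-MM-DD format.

2021-12-07

1 month from 2021-05-07 is 2021-06-07.
No adjustment is made for weekends or holidays, so 2021-06-07 stands.
Add 6 months to 2021-06-07: 2021-12-07.
2021-12-07 is a Tuesday; no weekend or holiday adjustment applies.
So the filing is due 2021-12-07.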